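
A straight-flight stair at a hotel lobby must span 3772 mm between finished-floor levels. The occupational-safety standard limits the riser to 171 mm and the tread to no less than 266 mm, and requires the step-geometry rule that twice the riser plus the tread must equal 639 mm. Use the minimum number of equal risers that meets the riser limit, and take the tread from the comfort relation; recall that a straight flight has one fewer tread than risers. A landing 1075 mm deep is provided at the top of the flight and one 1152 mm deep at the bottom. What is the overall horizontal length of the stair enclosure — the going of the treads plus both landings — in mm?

9069 mm

⌈3772/171⌉ = 23 risers.
Riser R = 3772 / 23 = 164 mm, within the 171 mm limit.
From 2R + T = 639: T = 639 − 328 = 311 mm.
23 risers give 22 treads; going = 22 × 311 = 6842 mm.
Add landings: 6842 + 1075 + 1152 = 9069 mm.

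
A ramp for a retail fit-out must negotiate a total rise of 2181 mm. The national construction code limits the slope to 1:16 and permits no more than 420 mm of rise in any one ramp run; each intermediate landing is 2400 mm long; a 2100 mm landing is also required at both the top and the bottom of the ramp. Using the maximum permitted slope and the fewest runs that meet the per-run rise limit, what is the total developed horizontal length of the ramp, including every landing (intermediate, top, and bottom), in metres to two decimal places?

2181 / 420 = 5.19, so 6 ramp runs are needed. That means 5 intermediate landings.
Horizontal run for 2181 mm of rise at 1:16 is 2181 × 16 = 34896 mm.
Intermediate landings: 5 × 2400 = 12000 mm.
Top and bottom landings: 2 × 2100 = 4200 mm.
Total = 34896 + 12000 + 4200 = 51096 mm.
= 51.10 m.

51.10 m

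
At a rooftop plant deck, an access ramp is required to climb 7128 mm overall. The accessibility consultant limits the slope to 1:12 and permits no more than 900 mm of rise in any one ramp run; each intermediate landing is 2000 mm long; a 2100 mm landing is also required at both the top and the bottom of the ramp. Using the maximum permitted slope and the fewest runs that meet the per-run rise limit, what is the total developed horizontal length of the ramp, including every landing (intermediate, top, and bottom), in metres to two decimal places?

103.74 m

7128 / 900 = 7.92, so 8 ramp runs are needed. That means 7 intermediate landings.
Ramp run (horizontal) at 1:12: 7128 × 12 = 85536 mm.
Intermediate landings: 7 × 2000 = 14000 mm.
Top and bottom landings: 2 × 2100 = 4200 mm.
Total = 85536 + 14000 + 4200 = 103736 mm.
= 103.74 m.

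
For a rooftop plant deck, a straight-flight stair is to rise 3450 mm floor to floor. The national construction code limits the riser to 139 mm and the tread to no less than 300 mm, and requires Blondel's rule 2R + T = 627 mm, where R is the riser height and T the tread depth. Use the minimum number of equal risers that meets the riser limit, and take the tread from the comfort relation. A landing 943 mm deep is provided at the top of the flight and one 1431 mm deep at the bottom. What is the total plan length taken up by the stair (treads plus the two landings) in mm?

3450 / 139 = 24.82, so 25 risers are needed.
Each riser is 3450/25 = 138 mm (≤ 139 mm).
Tread T = 627 − 2 × 138 = 351 mm (≥ 300 mm).
Going = (25 − 1) × 351 = 8424 mm.
Enclosure = 8424 + 943 + 1431 = 10798 mm.

10798 mm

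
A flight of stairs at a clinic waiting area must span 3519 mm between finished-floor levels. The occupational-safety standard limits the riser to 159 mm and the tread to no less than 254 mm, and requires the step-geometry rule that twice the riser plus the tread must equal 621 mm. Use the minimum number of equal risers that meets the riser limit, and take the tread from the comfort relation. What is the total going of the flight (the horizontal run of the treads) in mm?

At most 159 each: 3519/159 = 22.13, giving 23 risers.
Riser R = 3519 / 23 = 153 mm, within the 159 mm limit.
From 2R + T = 621: T = 621 − 306 = 315 mm.
23 risers give 22 treads; going = 22 × 315 = 6930 mm.

6930 mm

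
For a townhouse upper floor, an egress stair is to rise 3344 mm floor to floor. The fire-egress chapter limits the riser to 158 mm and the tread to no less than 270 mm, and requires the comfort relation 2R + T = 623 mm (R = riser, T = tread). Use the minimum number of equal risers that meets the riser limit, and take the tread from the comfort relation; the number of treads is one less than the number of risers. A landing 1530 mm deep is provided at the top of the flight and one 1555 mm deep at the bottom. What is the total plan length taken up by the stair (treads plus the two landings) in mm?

9784 mm

At most 158 each: 3344/158 = 21.16, giving 22 risers.
R = 3344 ÷ 22 = 152 mm.
Tread T = 623 − 2 × 152 = 319 mm (≥ 270 mm).
22 risers give 21 treads; going = 21 × 319 = 6699 mm.
Enclosure = 6699 + 1530 + 1555 = 9784 mm.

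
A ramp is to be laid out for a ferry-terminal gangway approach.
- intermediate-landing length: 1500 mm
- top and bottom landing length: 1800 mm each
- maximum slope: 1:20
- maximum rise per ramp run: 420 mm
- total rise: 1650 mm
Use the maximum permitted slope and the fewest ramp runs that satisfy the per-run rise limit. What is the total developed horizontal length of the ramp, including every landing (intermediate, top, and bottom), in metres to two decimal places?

⌈1650/420⌉ = 4 ramp runs. That means 3 intermediate landings.
Ramp run (horizontal) at 1:20: 1650 × 20 = 33000 mm.
3 intermediate landings contribute 3 × 1500 = 4500 mm.
Top and bottom landings: 2 × 1800 = 3600 mm.
Total = 33000 + 4500 + 3600 = 41100 mm.
= 41.10 m.

41.10 m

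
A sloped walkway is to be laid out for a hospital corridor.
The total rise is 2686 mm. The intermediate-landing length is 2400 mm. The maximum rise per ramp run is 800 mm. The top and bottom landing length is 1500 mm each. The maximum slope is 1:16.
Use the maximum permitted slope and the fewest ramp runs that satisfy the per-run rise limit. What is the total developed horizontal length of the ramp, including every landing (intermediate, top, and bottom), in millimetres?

53176 mm

2686 / 800 = 3.357 → round up to 4 ramp runs. That means 3 intermediate landings.
Horizontal run for 2686 mm of rise at 1:16 is 2686 × 16 = 42976 mm.
Intermediate landings: 3 × 2400 = 7200 mm.
Top and bottom landings: 2 × 1500 = 3000 mm.
Total = 42976 + 7200 + 3000 = 53176 mm.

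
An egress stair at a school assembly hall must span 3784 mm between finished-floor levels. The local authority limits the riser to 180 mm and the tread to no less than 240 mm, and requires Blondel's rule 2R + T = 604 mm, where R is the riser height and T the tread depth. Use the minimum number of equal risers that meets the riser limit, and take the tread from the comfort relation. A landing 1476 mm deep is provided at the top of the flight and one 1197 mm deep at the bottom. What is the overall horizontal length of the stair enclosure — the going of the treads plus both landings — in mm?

8133 mm

3784 / 180 = 21.022 → round up to 22 risers.
Each riser is 3784/22 = 172 mm (≤ 180 mm).
From 2R + T = 604: T = 604 − 344 = 260 mm.
Going = (22 − 1) × 260 = 5460 mm.
Add landings: 5460 + 1476 + 1197 = 8133 mm.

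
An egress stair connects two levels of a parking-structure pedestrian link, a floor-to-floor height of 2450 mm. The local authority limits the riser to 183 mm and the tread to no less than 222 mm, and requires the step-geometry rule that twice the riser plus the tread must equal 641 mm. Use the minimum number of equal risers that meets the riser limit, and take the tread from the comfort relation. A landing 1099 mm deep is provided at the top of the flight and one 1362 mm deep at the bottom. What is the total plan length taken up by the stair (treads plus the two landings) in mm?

⌈2450/183⌉ = 14 risers.
Each riser is 2450/14 = 175 mm (≤ 183 mm).
Tread T = 641 − 2 × 175 = 291 mm (≥ 222 mm).
14 risers give 13 treads; going = 13 × 291 = 3783 mm.
Enclosure = 3783 + 1099 + 1362 = 6244 mm.

6244 mm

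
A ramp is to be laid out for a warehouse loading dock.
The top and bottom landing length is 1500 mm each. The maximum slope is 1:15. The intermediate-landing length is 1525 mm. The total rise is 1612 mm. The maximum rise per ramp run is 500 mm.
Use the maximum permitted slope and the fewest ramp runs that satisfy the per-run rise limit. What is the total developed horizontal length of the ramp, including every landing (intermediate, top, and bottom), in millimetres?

⌈1612/500⌉ = 4 ramp runs. That means 3 intermediate landings.
Horizontal run for 1612 mm of rise at 1:15 is 1612 × 15 = 24180 mm.
3 intermediate landings contribute 3 × 1525 = 4575 mm.
Top and bottom landings: 2 × 1500 = 3000 mm.
Total = 24180 + 4575 + 3000 = 31755 mm.

31755 mm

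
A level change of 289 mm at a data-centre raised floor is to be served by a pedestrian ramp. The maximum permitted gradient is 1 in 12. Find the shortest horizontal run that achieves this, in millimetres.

Run = rise × 12 = 289 × 12 = 3468 mm.

3468 mm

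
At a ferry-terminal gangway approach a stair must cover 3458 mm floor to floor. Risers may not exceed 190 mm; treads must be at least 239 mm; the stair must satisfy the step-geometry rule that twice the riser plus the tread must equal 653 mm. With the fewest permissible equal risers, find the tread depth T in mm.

⌈3458/190⌉ = 19 risers.
Riser R = 3458 / 19 = 182 mm, within the 190 mm limit.
T = 653 − 2·182 = 289 mm, which satisfies the 239 mm minimum.

289 mm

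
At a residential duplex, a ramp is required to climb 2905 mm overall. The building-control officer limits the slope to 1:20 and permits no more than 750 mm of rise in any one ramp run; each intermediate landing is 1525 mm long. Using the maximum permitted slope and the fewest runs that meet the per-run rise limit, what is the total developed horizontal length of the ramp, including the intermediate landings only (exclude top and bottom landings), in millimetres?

2905 / 750 = 3.87, so 4 ramp runs are needed. That means 3 intermediate landings.
Horizontal run for 2905 mm of rise at 1:20 is 2905 × 20 = 58100 mm.
Intermediate landings: 3 × 1525 = 4575 mm.
Total developed length = 58100 + 4575 = 62675 mm.

62675 mm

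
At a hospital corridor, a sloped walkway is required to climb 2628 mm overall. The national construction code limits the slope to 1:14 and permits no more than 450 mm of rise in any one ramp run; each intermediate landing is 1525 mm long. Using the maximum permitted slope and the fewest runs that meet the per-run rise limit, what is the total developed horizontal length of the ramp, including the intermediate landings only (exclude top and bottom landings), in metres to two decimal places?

44.42 m

2628 / 450 = 5.84, so 6 ramp runs are needed. That means 5 intermediate landings.
Horizontal run for 2628 mm of rise at 1:14 is 2628 × 14 = 36792 mm.
Intermediate landings: 5 × 1525 = 7625 mm.
Developed length = 36792 + 7625 = 44417 mm.
= 44.42 m.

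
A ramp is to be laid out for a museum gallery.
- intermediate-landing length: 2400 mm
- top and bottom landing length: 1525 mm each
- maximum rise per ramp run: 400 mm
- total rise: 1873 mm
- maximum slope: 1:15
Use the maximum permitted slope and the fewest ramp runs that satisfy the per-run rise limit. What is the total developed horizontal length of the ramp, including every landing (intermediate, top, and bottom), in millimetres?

1873 / 400 = 4.683 → round up to 5 ramp runs. That means 4 intermediate landings.
Horizontal run for 1873 mm of rise at 1:15 is 1873 × 15 = 28095 mm.
Intermediate landings: 4 × 2400 = 9600 mm.
Top and bottom landings: 2 × 1525 = 3050 mm.
Total = 28095 + 9600 + 3050 = 40745 mm.

40745 mm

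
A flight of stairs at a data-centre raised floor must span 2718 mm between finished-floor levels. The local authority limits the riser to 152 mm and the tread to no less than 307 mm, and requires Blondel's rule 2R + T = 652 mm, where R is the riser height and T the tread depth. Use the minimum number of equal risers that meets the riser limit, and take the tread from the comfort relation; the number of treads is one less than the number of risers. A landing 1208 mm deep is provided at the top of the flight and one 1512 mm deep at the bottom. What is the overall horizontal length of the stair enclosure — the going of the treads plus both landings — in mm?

8670 mm

⌈2718/152⌉ = 18 risers.
Riser R = 2718 / 18 = 151 mm, within the 152 mm limit.
From 2R + T = 652: T = 652 − 302 = 350 mm.
Going = (18 − 1) × 350 = 5950 mm.
Add landings: 5950 + 1208 + 1512 = 8670 mm.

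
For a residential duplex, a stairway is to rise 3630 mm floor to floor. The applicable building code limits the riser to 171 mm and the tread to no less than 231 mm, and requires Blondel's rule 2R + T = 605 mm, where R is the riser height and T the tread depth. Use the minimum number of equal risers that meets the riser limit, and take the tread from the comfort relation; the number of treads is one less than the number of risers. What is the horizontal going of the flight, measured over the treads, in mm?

3630 / 171 = 21.228 → round up to 22 risers.
R = 3630 ÷ 22 = 165 mm.
Tread T = 605 − 2 × 165 = 275 mm (≥ 231 mm).
22 risers give 21 treads; going = 21 × 275 = 5775 mm.

5775 mm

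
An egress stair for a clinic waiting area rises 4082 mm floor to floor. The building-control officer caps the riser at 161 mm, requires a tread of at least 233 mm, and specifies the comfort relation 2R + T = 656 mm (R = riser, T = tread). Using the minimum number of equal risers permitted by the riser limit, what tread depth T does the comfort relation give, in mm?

At most 161 each: 4082/161 = 25.35, giving 26 risers.
Each riser is 4082/26 = 157 mm (≤ 161 mm).
Tread T = 656 − 2 × 157 = 342 mm (≥ 233 mm).

342 mm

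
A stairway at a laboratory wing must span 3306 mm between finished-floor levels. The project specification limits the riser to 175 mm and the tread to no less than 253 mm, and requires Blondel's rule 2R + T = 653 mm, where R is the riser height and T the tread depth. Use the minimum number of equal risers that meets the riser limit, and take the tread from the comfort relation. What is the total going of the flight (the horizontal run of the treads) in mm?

At most 175 each: 3306/175 = 18.89, giving 19 risers.
R = 3306 ÷ 19 = 174 mm.
T = 653 − 2·174 = 305 mm, which satisfies the 253 mm minimum.
Treads = 19 − 1 = 18; going = 18 × 305 = 5490 mm.

5490 mm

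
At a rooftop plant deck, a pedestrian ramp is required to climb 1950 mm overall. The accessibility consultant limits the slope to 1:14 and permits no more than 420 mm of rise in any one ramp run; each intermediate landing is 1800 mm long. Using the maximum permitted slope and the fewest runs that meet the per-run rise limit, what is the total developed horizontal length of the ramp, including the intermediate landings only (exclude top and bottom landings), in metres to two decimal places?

At most 420 each: 1950/420 = 4.64, giving 5 ramp runs. That means 4 intermediate landings.
Ramp run (horizontal) at 1:14: 1950 × 14 = 27300 mm.
4 intermediate landings contribute 4 × 1800 = 7200 mm.
Developed length = 27300 + 7200 = 34500 mm.
= 34.50 m.

34.50 m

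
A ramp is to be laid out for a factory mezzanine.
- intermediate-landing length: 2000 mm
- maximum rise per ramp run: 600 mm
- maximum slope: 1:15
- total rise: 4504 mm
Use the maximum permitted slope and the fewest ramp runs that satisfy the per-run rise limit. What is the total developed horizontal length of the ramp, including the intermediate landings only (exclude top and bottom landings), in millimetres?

81560 mm

At most 600 each: 4504/600 = 7.51, giving 8 ramp runs. That means 7 intermediate landings.
Horizontal run for 4504 mm of rise at 1:15 is 4504 × 15 = 67560 mm.
7 intermediate landings contribute 7 × 2000 = 14000 mm.
Developed length = 67560 + 14000 = 81560 mm.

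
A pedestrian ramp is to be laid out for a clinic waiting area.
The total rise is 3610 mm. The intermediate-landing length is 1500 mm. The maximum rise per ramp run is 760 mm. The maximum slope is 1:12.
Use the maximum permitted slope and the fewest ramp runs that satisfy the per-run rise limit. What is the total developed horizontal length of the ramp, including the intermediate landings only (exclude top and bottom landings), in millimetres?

3610 / 760 = 4.750 → round up to 5 ramp runs. That means 4 intermediate landings.
Horizontal run for 3610 mm of rise at 1:12 is 3610 × 12 = 43320 mm.
Intermediate landings: 4 × 1500 = 6000 mm.
Total developed length = 43320 + 6000 = 49320 mm.

49320 mm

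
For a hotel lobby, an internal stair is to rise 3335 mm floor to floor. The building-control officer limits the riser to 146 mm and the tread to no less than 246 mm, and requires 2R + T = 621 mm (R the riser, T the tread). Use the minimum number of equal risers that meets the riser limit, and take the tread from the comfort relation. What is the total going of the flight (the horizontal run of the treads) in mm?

7282 mm

⌈3335/146⌉ = 23 risers.
Each riser is 3335/23 = 145 mm (≤ 146 mm).
Tread T = 621 − 2 × 145 = 331 mm (≥ 246 mm).
23 risers give 22 treads; going = 22 × 331 = 7282 mm.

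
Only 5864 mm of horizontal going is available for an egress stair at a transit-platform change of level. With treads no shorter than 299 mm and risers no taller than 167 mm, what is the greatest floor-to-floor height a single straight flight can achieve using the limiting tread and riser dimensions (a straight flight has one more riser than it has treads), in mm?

5864 / 299 = 19.61, so 19 treads fit.
Risers = treads + 1 = 20.
Maximum height = 20 × 167 = 3340 mm.

3340 mm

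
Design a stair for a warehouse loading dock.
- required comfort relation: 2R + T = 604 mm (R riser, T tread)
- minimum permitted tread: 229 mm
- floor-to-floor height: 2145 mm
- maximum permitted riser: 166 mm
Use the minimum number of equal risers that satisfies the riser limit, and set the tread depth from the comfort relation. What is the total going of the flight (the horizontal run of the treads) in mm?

2145 / 166 = 12.922 → round up to 13 risers.
R = 2145 ÷ 13 = 165 mm.
T = 604 − 2·165 = 274 mm, which satisfies the 229 mm minimum.
Going = (13 − 1) × 274 = 3288 mm.

3288 mm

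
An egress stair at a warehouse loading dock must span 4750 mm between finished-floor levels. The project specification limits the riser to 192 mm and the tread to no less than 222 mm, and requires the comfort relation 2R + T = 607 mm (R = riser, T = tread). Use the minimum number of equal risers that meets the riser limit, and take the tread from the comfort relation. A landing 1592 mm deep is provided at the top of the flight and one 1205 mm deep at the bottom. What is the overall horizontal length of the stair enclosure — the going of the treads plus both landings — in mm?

4750 / 192 = 24.74, so 25 risers are needed.
Riser R = 4750 / 25 = 190 mm, within the 192 mm limit.
T = 607 − 2·190 = 227 mm, which satisfies the 222 mm minimum.
Going = (25 − 1) × 227 = 5448 mm.
Add landings: 5448 + 1592 + 1205 = 8245 mm.

8245 mm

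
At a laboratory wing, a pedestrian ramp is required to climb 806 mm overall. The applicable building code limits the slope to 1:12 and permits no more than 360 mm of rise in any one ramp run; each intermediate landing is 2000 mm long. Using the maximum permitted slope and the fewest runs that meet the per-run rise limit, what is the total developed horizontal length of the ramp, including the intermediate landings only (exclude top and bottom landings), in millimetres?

13672 mm

⌈806/360⌉ = 3 ramp runs. That means 2 intermediate landings.
Ramp run (horizontal) at 1:12: 806 × 12 = 9672 mm.
Intermediate landings: 2 × 2000 = 4000 mm.
Developed length = 9672 + 4000 = 13672 mm.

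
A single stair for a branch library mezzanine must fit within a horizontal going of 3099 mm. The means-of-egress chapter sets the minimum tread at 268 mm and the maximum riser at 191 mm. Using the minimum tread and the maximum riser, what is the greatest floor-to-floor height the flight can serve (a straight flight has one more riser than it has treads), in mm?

Treads that fit: ⌊3099 / 268⌋ = 11.
Risers = treads + 1 = 12.
Maximum height = 12 × 191 = 2292 mm.

2292 mm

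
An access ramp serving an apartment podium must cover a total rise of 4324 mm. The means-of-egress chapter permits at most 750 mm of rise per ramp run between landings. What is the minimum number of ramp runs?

At most 750 each: 4324/750 = 5.77, giving 6 ramp runs.

6 runs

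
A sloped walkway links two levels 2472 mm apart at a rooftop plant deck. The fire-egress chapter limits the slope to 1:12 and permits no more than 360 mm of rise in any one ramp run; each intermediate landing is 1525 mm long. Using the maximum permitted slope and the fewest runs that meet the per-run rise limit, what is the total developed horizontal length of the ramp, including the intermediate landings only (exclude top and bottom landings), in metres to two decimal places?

38.81 m

⌈2472/360⌉ = 7 ramp runs. That means 6 intermediate landings.
Horizontal run for 2472 mm of rise at 1:12 is 2472 × 12 = 29664 mm.
Intermediate landings: 6 × 1525 = 9150 mm.
Developed length = 29664 + 9150 = 38814 mm.
= 38.81 m.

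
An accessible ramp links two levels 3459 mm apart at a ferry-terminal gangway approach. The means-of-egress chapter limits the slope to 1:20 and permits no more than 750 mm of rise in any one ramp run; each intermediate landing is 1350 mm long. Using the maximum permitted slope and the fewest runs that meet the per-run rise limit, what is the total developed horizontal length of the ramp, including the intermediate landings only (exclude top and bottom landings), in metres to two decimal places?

74.58 m

At most 750 each: 3459/750 = 4.61, giving 5 ramp runs. That means 4 intermediate landings.
Horizontal run for 3459 mm of rise at 1:20 is 3459 × 20 = 69180 mm.
4 intermediate landings contribute 4 × 1350 = 5400 mm.
Total developed length = 69180 + 5400 = 74580 mm.
= 74.58 m.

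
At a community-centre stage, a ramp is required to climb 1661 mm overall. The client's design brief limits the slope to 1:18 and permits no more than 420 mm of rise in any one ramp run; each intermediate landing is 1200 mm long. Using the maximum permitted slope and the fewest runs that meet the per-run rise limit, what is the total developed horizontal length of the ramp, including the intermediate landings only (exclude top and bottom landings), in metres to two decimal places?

33.50 m

1661 / 420 = 3.95, so 4 ramp runs are needed. That means 3 intermediate landings.
Ramp run (horizontal) at 1:18: 1661 × 18 = 29898 mm.
3 intermediate landings contribute 3 × 1200 = 3600 mm.
Total developed length = 29898 + 3600 = 33498 mm.
= 33.50 m.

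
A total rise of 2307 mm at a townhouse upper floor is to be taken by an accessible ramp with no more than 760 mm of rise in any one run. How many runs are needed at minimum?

4 runs

At most 760 each: 2307/760 = 3.04, giving 4 ramp runs.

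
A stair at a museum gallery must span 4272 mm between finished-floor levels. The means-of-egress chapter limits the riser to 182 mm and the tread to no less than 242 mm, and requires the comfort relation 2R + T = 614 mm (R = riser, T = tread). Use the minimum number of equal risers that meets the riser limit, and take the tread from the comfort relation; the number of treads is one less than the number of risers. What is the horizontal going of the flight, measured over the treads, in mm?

5934 mm

At most 182 each: 4272/182 = 23.47, giving 24 risers.
Riser R = 4272 / 24 = 178 mm, within the 182 mm limit.
Tread T = 614 − 2 × 178 = 258 mm (≥ 242 mm).
Going = (24 − 1) × 258 = 5934 mm.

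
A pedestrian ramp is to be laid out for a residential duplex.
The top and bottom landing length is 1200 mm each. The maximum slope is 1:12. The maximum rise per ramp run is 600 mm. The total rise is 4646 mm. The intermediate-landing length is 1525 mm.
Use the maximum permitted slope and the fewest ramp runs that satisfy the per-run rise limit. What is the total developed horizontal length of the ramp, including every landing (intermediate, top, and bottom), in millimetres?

4646 / 600 = 7.743 → round up to 8 ramp runs. That means 7 intermediate landings.
Horizontal run for 4646 mm of rise at 1:12 is 4646 × 12 = 55752 mm.
7 intermediate landings contribute 7 × 1525 = 10675 mm.
Top and bottom landings: 2 × 1200 = 2400 mm.
Total = 55752 + 10675 + 2400 = 68827 mm.

68827 mm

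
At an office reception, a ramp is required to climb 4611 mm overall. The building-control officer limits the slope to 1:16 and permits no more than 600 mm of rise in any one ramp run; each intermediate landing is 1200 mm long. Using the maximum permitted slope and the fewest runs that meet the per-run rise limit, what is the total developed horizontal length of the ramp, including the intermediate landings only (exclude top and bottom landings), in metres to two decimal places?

82.18 m

At most 600 each: 4611/600 = 7.68, giving 8 ramp runs. That means 7 intermediate landings.
Horizontal run for 4611 mm of rise at 1:16 is 4611 × 16 = 73776 mm.
7 intermediate landings contribute 7 × 1200 = 8400 mm.
Total developed length = 73776 + 8400 = 82176 mm.
= 82.18 m.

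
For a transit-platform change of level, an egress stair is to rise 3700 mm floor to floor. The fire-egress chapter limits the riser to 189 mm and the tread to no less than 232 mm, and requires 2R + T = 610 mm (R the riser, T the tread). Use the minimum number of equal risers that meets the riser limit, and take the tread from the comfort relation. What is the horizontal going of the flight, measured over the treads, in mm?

3700 / 189 = 19.577 → round up to 20 risers.
Each riser is 3700/20 = 185 mm (≤ 189 mm).
T = 610 − 2·185 = 240 mm, which satisfies the 232 mm minimum.
20 risers give 19 treads; going = 19 × 240 = 4560 mm.

4560 mm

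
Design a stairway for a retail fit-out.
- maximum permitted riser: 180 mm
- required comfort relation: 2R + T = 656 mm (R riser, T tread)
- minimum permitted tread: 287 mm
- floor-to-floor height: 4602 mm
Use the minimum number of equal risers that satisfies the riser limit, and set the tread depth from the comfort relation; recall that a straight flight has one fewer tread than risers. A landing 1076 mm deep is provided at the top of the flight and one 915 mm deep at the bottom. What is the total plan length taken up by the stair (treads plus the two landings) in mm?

⌈4602/180⌉ = 26 risers.
Each riser is 4602/26 = 177 mm (≤ 180 mm).
From 2R + T = 656: T = 656 − 354 = 302 mm.
Going = (26 − 1) × 302 = 7550 mm.
Add landings: 7550 + 1076 + 915 = 9541 mm.

9541 mm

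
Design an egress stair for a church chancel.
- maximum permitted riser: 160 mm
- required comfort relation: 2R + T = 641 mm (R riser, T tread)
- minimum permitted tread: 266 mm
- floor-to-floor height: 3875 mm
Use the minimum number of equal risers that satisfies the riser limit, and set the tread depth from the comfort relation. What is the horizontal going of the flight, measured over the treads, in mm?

3875 / 160 = 24.219 → round up to 25 risers.
Each riser is 3875/25 = 155 mm (≤ 160 mm).
Tread T = 641 − 2 × 155 = 331 mm (≥ 266 mm).
Going = (25 − 1) × 331 = 7944 mm.

7944 mm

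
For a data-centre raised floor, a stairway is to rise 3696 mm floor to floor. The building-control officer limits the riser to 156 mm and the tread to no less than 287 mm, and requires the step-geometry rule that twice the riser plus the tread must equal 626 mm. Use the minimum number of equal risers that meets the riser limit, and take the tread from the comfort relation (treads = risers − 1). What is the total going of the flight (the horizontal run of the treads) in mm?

7314 mm

3696 / 156 = 23.69, so 24 risers are needed.
R = 3696 ÷ 24 = 154 mm.
From 2R + T = 626: T = 626 − 308 = 318 mm.
24 risers give 23 treads; going = 23 × 318 = 7314 mm.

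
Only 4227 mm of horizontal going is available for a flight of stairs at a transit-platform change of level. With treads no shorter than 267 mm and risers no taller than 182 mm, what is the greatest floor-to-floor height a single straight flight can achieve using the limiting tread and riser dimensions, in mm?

2912 mm

Treads that fit: ⌊4227 / 267⌋ = 15.
Risers = treads + 1 = 16.
Maximum height = 16 × 182 = 2912 mm.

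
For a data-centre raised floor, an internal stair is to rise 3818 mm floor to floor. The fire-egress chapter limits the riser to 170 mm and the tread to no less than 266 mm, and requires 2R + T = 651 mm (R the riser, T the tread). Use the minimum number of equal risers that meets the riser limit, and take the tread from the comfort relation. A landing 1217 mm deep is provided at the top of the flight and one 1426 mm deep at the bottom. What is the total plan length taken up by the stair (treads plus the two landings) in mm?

⌈3818/170⌉ = 23 risers.
R = 3818 ÷ 23 = 166 mm.
T = 651 − 2·166 = 319 mm, which satisfies the 266 mm minimum.
23 risers give 22 treads; going = 22 × 319 = 7018 mm.
Add landings: 7018 + 1217 + 1426 = 9661 mm.

9661 mm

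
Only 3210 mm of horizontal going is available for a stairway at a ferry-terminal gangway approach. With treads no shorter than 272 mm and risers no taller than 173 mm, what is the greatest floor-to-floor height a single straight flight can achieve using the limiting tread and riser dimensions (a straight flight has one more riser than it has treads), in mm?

Treads that fit: ⌊3210 / 272⌋ = 11.
Risers = treads + 1 = 12.
Maximum height = 12 × 173 = 2076 mm.

2076 mm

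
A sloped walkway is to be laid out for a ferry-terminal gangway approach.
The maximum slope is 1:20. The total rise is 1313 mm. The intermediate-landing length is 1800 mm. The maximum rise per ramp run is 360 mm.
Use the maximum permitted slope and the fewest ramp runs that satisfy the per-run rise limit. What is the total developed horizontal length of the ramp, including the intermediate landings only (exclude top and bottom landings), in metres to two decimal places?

31.66 m

At most 360 each: 1313/360 = 3.65, giving 4 ramp runs. That means 3 intermediate landings.
Ramp run (horizontal) at 1:20: 1313 × 20 = 26260 mm.
3 intermediate landings contribute 3 × 1800 = 5400 mm.
Developed length = 26260 + 5400 = 31660 mm.
= 31.66 m.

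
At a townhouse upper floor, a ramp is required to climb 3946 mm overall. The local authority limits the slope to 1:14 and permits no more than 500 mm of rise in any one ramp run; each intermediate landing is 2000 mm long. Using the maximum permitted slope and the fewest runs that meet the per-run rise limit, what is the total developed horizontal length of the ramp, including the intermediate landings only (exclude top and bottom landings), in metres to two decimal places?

At most 500 each: 3946/500 = 7.89, giving 8 ramp runs. That means 7 intermediate landings.
Horizontal run for 3946 mm of rise at 1:14 is 3946 × 14 = 55244 mm.
7 intermediate landings contribute 7 × 2000 = 14000 mm.
Total developed length = 55244 + 14000 = 69244 mm.
= 69.24 m.

69.24 m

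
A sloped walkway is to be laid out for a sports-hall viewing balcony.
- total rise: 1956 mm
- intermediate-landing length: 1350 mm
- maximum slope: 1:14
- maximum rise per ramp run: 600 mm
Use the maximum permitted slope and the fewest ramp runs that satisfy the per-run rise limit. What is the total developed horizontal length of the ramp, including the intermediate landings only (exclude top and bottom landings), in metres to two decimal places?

1956 / 600 = 3.260 → round up to 4 ramp runs. That means 3 intermediate landings.
Horizontal run for 1956 mm of rise at 1:14 is 1956 × 14 = 27384 mm.
3 intermediate landings contribute 3 × 1350 = 4050 mm.
Total developed length = 27384 + 4050 = 31434 mm.
= 31.43 m.

31.43 m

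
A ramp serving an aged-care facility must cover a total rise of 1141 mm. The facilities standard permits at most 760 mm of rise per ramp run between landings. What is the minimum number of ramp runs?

⌈1141/760⌉ = 2 ramp runs.

2 runs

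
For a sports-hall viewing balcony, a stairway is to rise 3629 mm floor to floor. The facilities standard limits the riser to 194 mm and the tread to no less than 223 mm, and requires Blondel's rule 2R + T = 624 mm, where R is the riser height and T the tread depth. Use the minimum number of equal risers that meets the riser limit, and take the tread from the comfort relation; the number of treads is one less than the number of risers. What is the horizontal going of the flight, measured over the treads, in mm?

⌈3629/194⌉ = 19 risers.
Each riser is 3629/19 = 191 mm (≤ 194 mm).
From 2R + T = 624: T = 624 − 382 = 242 mm.
Going = (19 − 1) × 242 = 4356 mm.

4356 mm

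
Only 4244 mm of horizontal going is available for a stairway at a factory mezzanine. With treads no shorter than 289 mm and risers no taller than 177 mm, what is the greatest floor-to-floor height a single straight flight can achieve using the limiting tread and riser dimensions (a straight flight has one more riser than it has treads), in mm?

2655 mm

4244 / 289 = 14.69, so 14 treads fit.
Risers = treads + 1 = 15.
Maximum height = 15 × 177 = 2655 mm.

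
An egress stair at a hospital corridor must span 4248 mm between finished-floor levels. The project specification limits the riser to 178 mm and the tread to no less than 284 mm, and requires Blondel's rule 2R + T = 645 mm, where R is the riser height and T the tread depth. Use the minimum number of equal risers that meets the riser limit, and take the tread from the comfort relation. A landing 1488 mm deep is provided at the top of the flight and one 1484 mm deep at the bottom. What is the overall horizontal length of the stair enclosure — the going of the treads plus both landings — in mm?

9665 mm

4248 / 178 = 23.87, so 24 risers are needed.
R = 4248 ÷ 24 = 177 mm.
T = 645 − 2·177 = 291 mm, which satisfies the 284 mm minimum.
24 risers give 23 treads; going = 23 × 291 = 6693 mm.
Add landings: 6693 + 1488 + 1484 = 9665 mm.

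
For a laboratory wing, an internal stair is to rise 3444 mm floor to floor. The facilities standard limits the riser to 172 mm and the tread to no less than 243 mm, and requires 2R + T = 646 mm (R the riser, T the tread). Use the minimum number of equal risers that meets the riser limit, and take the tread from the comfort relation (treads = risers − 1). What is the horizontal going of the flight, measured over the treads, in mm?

6360 mm

3444 / 172 = 20.023 → round up to 21 risers.
Riser R = 3444 / 21 = 164 mm, within the 172 mm limit.
T = 646 − 2·164 = 318 mm, which satisfies the 243 mm minimum.
21 risers give 20 treads; going = 20 × 318 = 6360 mm.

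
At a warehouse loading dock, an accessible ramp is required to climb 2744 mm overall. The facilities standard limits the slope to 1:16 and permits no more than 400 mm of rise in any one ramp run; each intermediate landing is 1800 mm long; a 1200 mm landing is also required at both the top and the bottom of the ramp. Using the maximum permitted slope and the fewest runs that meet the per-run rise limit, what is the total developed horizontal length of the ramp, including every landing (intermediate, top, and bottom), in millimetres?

57104 mm

2744 / 400 = 6.86, so 7 ramp runs are needed. That means 6 intermediate landings.
Ramp run (horizontal) at 1:16: 2744 × 16 = 43904 mm.
Intermediate landings: 6 × 1800 = 10800 mm.
Top and bottom landings: 2 × 1200 = 2400 mm.
Total = 43904 + 10800 + 2400 = 57104 mm.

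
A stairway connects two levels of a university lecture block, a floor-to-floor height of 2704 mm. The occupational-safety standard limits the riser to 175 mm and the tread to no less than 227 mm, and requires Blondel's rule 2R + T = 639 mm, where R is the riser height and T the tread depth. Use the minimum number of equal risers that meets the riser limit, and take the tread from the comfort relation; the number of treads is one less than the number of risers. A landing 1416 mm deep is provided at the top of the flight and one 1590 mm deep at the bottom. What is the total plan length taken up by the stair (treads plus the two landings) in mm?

7521 mm

2704 / 175 = 15.451 → round up to 16 risers.
R = 2704 ÷ 16 = 169 mm.
T = 639 − 2·169 = 301 mm, which satisfies the 227 mm minimum.
Treads = 16 − 1 = 15; going = 15 × 301 = 4515 mm.
Enclosure = 4515 + 1416 + 1590 = 7521 mm.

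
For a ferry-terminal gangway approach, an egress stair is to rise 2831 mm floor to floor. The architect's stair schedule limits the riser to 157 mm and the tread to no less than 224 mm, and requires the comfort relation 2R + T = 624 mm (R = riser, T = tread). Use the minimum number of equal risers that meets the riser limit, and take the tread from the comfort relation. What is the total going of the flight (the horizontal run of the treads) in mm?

At most 157 each: 2831/157 = 18.03, giving 19 risers.
R = 2831 ÷ 19 = 149 mm.
Tread T = 624 − 2 × 149 = 326 mm (≥ 224 mm).
Treads = 19 − 1 = 18; going = 18 × 326 = 5868 mm.

5868 mm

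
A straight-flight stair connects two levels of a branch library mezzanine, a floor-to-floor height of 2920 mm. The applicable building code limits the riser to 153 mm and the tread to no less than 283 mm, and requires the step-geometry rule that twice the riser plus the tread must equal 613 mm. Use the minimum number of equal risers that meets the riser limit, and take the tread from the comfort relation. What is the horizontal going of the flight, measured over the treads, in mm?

2920 / 153 = 19.085 → round up to 20 risers.
Riser R = 2920 / 20 = 146 mm, within the 153 mm limit.
T = 613 − 2·146 = 321 mm, which satisfies the 283 mm minimum.
Treads = 20 − 1 = 19; going = 19 × 321 = 6099 mm.

6099 mm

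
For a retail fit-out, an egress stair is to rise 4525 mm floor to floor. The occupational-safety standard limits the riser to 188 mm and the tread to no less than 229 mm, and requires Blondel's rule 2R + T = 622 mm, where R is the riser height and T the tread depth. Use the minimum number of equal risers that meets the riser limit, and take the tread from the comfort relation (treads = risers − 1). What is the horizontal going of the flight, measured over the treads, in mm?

6240 mm

4525 / 188 = 24.069 → round up to 25 risers.
Riser R = 4525 / 25 = 181 mm, within the 188 mm limit.
From 2R + T = 622: T = 622 − 362 = 260 mm.
Treads = 25 − 1 = 24; going = 24 × 260 = 6240 mm.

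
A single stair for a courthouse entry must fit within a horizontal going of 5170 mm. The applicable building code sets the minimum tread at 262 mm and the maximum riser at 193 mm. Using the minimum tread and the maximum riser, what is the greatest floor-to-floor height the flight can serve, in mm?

5170 / 262 = 19.73, so 19 treads fit.
Risers = treads + 1 = 20.
Maximum height = 20 × 193 = 3860 mm.

3860 mm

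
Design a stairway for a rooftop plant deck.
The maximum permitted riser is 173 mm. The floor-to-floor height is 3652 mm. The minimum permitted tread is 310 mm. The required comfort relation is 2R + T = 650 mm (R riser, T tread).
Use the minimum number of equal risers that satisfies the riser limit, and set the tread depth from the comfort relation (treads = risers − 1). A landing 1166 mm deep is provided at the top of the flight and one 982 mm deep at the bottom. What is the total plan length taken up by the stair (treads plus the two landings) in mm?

8826 mm

3652 / 173 = 21.11, so 22 risers are needed.
R = 3652 ÷ 22 = 166 mm.
Tread T = 650 − 2 × 166 = 318 mm (≥ 310 mm).
Treads = 22 − 1 = 21; going = 21 × 318 = 6678 mm.
Enclosure = 6678 + 1166 + 982 = 8826 mm.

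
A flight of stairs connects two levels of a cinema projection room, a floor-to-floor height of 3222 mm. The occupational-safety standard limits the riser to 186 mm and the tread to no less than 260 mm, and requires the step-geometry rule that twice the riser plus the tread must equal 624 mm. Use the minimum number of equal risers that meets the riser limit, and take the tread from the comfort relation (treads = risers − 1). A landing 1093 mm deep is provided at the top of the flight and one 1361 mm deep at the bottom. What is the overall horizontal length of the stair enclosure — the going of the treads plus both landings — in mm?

At most 186 each: 3222/186 = 17.32, giving 18 risers.
Each riser is 3222/18 = 179 mm (≤ 186 mm).
Tread T = 624 − 2 × 179 = 266 mm (≥ 260 mm).
Treads = 18 − 1 = 17; going = 17 × 266 = 4522 mm.
Add landings: 4522 + 1093 + 1361 = 6976 mm.

6976 mm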